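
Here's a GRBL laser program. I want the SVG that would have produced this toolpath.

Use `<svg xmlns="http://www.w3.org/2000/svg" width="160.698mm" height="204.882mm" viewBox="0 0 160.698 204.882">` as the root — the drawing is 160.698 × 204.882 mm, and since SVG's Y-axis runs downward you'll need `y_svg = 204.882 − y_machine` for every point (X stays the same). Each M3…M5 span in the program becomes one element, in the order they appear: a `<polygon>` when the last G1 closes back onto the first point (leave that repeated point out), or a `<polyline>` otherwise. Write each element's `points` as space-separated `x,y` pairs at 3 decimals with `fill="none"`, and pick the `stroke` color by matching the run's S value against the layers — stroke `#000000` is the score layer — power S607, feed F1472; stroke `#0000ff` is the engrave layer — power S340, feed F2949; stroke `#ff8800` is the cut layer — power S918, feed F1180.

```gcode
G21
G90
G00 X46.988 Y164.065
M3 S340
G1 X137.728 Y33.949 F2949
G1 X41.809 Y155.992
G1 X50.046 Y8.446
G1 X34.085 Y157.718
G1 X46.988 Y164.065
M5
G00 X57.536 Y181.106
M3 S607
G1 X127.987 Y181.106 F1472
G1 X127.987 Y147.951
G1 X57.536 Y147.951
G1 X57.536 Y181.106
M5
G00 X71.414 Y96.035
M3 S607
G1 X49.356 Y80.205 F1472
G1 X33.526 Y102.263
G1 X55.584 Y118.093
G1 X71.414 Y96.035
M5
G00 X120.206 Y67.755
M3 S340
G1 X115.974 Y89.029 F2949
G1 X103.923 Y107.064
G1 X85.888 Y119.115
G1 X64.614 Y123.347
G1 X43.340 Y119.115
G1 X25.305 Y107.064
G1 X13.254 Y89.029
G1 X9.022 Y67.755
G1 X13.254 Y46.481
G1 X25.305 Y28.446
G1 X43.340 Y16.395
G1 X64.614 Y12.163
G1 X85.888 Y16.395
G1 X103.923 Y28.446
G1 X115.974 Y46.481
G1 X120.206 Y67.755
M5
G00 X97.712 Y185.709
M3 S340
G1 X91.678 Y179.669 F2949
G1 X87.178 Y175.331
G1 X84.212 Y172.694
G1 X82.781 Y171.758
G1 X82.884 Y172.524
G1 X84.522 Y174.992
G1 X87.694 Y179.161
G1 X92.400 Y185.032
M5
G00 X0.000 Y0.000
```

Each laser-on run becomes one SVG element. Flip Y back into SVG space with y_svg = 204.882 − y_machine.

Run 1: S340 ⇒ engrave layer `#0000ff`. The run returns to its start, so emit a `<polygon>` with points (Y-flipped): 46.988,40.817 137.728,170.933 41.809,48.890 50.046,196.436 34.085,47.164.

Run 2: power S607 maps to stroke `#000000` (score). The run returns to its start, so emit a `<polygon>` with points (Y-flipped): 57.536,23.776 127.987,23.776 127.987,56.931 57.536,56.931.

Run 3: power S607 maps to stroke `#000000` (score). The run returns to its start, so emit a `<polygon>` with points (Y-flipped): 71.414,108.847 49.356,124.677 33.526,102.619 55.584,86.789.

Run 4: S340 ⇒ engrave layer `#0000ff`. The run returns to its start, so emit a `<polygon>` with points (Y-flipped): 120.206,137.127 115.974,115.853 103.923,97.818 85.888,85.767 64.614,81.535 43.340,85.767 25.305,97.818 13.254,115.853 9.022,137.127 13.254,158.401 25.305,176.436 43.340,188.487 64.614,192.719 85.888,188.487 103.923,176.436 115.974,158.401.

Run 5: power S340 maps to stroke `#0000ff` (engrave). The run is open, so emit a `<polyline>` with points (Y-flipped): 97.712,19.173 91.678,25.213 87.178,29.551 84.212,32.188 82.781,33.124 82.884,32.358 84.522,29.890 87.694,25.721 92.400,19.850.

<svg xmlns="http://www.w3.org/2000/svg" width="160.698mm" height="204.882mm" viewBox="0 0 160.698 204.882">
  <polygon points="46.988,40.817 137.728,170.933 41.809,48.890 50.046,196.436 34.085,47.164" fill="none" stroke="#0000ff"/>
  <polygon points="57.536,23.776 127.987,23.776 127.987,56.931 57.536,56.931" fill="none" stroke="#000000"/>
  <polygon points="71.414,108.847 49.356,124.677 33.526,102.619 55.584,86.789" fill="none" stroke="#000000"/>
  <polygon points="120.206,137.127 115.974,115.853 103.923,97.818 85.888,85.767 64.614,81.535 43.340,85.767 25.305,97.818 13.254,115.853 9.022,137.127 13.254,158.401 25.305,176.436 43.340,188.487 64.614,192.719 85.888,188.487 103.923,176.436 115.974,158.401" fill="none" stroke="#0000ff"/>
  <polyline points="97.712,19.173 91.678,25.213 87.178,29.551 84.212,32.188 82.781,33.124 82.884,32.358 84.522,29.890 87.694,25.721 92.400,19.850" fill="none" stroke="#0000ff"/>
</svg>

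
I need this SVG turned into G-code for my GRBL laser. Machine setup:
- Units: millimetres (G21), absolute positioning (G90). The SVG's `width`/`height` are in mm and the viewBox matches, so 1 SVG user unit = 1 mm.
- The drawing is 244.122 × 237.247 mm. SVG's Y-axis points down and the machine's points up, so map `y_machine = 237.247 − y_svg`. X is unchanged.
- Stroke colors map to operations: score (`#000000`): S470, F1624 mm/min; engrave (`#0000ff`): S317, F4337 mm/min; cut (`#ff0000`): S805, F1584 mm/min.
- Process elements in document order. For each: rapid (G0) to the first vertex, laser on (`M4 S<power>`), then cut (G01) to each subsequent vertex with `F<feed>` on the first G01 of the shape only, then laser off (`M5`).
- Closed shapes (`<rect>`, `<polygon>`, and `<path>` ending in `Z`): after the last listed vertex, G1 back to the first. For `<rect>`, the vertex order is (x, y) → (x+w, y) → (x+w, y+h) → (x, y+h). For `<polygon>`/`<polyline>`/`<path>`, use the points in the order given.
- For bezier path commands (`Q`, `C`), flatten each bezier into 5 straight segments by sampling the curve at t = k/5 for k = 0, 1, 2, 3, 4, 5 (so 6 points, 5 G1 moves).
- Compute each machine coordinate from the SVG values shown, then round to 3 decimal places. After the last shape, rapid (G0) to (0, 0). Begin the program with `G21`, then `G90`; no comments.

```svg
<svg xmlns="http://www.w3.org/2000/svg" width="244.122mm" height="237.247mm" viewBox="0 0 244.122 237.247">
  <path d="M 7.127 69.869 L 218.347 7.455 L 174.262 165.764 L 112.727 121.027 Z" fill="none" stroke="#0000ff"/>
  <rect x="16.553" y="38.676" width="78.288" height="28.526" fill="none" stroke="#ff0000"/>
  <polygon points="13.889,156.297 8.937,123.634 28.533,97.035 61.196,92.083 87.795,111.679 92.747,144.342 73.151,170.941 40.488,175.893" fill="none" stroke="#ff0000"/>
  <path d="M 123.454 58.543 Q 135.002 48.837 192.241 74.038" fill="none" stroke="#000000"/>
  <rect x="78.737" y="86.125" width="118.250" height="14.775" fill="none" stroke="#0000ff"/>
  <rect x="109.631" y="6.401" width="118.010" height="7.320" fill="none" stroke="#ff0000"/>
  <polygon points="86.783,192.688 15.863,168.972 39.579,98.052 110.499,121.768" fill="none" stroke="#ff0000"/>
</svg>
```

G21
G90
G0 X7.127 Y167.378
M4 S317
G01 X218.347 Y229.792 F4337
G01 X174.262 Y71.483
G01 X112.727 Y116.220
G01 X7.127 Y167.378
M5
G0 X16.553 Y198.571
M4 S805
G01 X94.841 Y198.571 F1584
G01 X94.841 Y170.045
G01 X16.553 Y170.045
G01 X16.553 Y198.571
M5
G0 X13.889 Y80.950
M4 S805
G01 X8.937 Y113.613 F1584
G01 X28.533 Y140.212
G01 X61.196 Y145.164
G01 X87.795 Y125.568
G01 X92.747 Y92.905
G01 X73.151 Y66.306
G01 X40.488 Y61.354
G01 X13.889 Y80.950
M5
G0 X123.454 Y178.704
M4 S470
G01 X129.901 Y181.190 F1624
G01 X140.003 Y180.884
G01 X153.760 Y177.785
G01 X171.173 Y171.893
G01 X192.241 Y163.209
M5
G0 X78.737 Y151.122
M4 S317
G01 X196.987 Y151.122 F4337
G01 X196.987 Y136.347
G01 X78.737 Y136.347
G01 X78.737 Y151.122
M5
G0 X109.631 Y230.846
M4 S805
G01 X227.641 Y230.846 F1584
G01 X227.641 Y223.526
G01 X109.631 Y223.526
G01 X109.631 Y230.846
M5
G0 X86.783 Y44.559
M4 S805
G01 X15.863 Y68.275 F1584
G01 X39.579 Y139.195
G01 X110.499 Y115.479
G01 X86.783 Y44.559
M5
G0 X0.000 Y0.000

1 u = 1 mm; y_m = 237.247 − y.

[1] `<path>` closed polygon, #0000ff→engrave S317 F4337: (7.127,167.378) → (218.347,229.792) → (174.262,71.483) → (112.727,116.220) → (7.127,167.378) (closed)

[2] `<rect>` rectangle, #ff0000→cut S805 F1584: (16.553,198.571) → (94.841,198.571) → (94.841,170.045) → (16.553,170.045) → (16.553,198.571) (closed)

[3] `<polygon>` regular polygon, #ff0000→cut S805 F1584: (13.889,80.950) → (8.937,113.613) → (28.533,140.212) → (61.196,145.164) → (87.795,125.568) → (92.747,92.905) → (73.151,66.306) → (40.488,61.354) → (13.889,80.950) (closed)

[4] `<path>` quadratic bezier, #000000→score S470 F1624: (123.454,178.704) → (129.901,181.190) → (140.003,180.884) → (153.760,177.785) → (171.173,171.893) → (192.241,163.209)

[5] `<rect>` rectangle, #0000ff→engrave S317 F4337: (78.737,151.122) → (196.987,151.122) → (196.987,136.347) → (78.737,136.347) → (78.737,151.122) (closed)

[6] `<rect>` rectangle, #ff0000→cut S805 F1584: (109.631,230.846) → (227.641,230.846) → (227.641,223.526) → (109.631,223.526) → (109.631,230.846) (closed)

[7] `<polygon>` regular polygon, #ff0000→cut S805 F1584: (86.783,44.559) → (15.863,68.275) → (39.579,139.195) → (110.499,115.479) → (86.783,44.559) (closed)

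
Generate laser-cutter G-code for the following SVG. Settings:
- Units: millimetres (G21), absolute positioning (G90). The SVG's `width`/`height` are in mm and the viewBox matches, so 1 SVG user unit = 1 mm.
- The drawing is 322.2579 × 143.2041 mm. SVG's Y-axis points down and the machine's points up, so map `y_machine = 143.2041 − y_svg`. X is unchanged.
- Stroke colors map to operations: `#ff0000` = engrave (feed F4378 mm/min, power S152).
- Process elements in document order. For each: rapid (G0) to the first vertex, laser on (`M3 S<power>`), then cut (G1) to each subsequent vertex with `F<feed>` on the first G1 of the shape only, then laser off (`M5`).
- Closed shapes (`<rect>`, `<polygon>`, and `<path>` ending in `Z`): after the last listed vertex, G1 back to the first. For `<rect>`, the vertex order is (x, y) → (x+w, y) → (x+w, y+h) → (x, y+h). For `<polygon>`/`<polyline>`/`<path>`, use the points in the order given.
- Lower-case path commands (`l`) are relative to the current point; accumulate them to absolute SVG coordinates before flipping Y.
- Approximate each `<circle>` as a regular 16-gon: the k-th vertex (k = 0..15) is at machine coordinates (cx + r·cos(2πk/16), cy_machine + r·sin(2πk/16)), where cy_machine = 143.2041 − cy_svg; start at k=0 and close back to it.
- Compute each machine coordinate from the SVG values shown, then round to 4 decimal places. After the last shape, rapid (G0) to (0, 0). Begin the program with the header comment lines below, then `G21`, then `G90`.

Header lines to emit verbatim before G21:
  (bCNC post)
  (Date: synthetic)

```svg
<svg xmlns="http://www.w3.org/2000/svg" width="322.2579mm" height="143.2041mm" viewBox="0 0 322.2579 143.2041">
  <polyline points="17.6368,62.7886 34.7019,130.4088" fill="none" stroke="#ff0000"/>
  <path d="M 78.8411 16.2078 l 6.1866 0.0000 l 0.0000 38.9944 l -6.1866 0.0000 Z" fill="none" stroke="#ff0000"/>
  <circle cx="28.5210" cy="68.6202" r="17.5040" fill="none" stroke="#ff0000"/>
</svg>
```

Since the viewBox matches the mm dimensions, user units are millimetres directly. The only transform is the Y-flip y_m = 143.2041 − y_svg.

Shape 1 is a line segment drawn with `<polyline>`. Its stroke #ff0000 means engrave at S152, F4378. After flipping Y the toolpath is (17.6368,80.4155) → (34.7019,12.7953).

Shape 2 is a rectangle drawn with `<path>`. Its stroke #ff0000 means engrave at S152, F4378. After flipping Y the toolpath is (78.8411,126.9963) → (85.0277,126.9963) → (85.0277,88.0019) → (78.8411,88.0019) → (78.8411,126.9963), returning to the start.

Shape 3 is a circle drawn with `<circle>`. Its stroke #ff0000 means engrave at S152, F4378. After flipping Y the toolpath is (46.0250,74.5839) → (44.6926,81.2824) → (40.8982,86.9611) → (35.2195,90.7555) → (28.5210,92.0879) → (21.8225,90.7555) → (16.1438,86.9611) → (12.3494,81.2824) → (11.0170,74.5839) → (12.3494,67.8854) → (16.1438,62.2067) → (21.8225,58.4123) → (28.5210,57.0799) → (35.2195,58.4123) → (40.8982,62.2067) → (44.6926,67.8854) → (46.0250,74.5839), returning to the start.

(bCNC post)
(Date: synthetic)
G21
G90
G0 X17.6368 Y80.4155
M3 S152
G1 X34.7019 Y12.7953 F4378
M5
G0 X78.8411 Y126.9963
M3 S152
G1 X85.0277 Y126.9963 F4378
G1 X85.0277 Y88.0019
G1 X78.8411 Y88.0019
G1 X78.8411 Y126.9963
M5
G0 X46.0250 Y74.5839
M3 S152
G1 X44.6926 Y81.2824 F4378
G1 X40.8982 Y86.9611
G1 X35.2195 Y90.7555
G1 X28.5210 Y92.0879
G1 X21.8225 Y90.7555
G1 X16.1438 Y86.9611
G1 X12.3494 Y81.2824
G1 X11.0170 Y74.5839
G1 X12.3494 Y67.8854
G1 X16.1438 Y62.2067
G1 X21.8225 Y58.4123
G1 X28.5210 Y57.0799
G1 X35.2195 Y58.4123
G1 X40.8982 Y62.2067
G1 X44.6926 Y67.8854
G1 X46.0250 Y74.5839
M5
G0 X0.0000 Y0.0000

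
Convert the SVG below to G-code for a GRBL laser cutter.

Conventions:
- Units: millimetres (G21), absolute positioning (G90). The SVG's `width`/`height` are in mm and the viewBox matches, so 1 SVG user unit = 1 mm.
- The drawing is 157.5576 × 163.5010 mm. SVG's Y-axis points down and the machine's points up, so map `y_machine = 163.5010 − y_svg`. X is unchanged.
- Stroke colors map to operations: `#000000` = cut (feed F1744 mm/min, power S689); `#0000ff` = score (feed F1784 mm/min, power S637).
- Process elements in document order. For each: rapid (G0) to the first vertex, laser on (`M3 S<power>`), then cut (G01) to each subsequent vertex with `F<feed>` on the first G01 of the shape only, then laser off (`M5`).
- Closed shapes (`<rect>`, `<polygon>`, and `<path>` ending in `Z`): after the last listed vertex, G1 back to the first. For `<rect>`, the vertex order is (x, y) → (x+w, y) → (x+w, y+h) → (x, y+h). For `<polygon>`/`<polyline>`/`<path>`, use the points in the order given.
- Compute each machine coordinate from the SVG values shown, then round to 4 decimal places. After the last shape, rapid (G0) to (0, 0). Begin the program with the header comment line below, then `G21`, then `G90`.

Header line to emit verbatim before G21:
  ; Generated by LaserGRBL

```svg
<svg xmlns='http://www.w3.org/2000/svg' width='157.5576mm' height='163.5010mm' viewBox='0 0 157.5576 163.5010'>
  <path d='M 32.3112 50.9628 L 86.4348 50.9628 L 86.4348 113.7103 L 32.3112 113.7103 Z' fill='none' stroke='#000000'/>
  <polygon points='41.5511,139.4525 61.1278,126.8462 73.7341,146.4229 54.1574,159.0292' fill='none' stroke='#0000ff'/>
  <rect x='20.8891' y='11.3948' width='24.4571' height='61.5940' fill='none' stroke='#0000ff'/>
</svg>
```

1 u = 1 mm; y_m = 163.5010 − y.

[1] `<path>` rectangle, #000000→cut S689 F1744: (32.3112,112.5382) → (86.4348,112.5382) → (86.4348,49.7907) → (32.3112,49.7907) → (32.3112,112.5382) (closed)

[2] `<polygon>` regular polygon, #0000ff→score S637 F1784: (41.5511,24.0485) → (61.1278,36.6548) → (73.7341,17.0781) → (54.1574,4.4718) → (41.5511,24.0485) (closed)

[3] `<rect>` rectangle, #0000ff→score S637 F1784: (20.8891,152.1062) → (45.3462,152.1062) → (45.3462,90.5122) → (20.8891,90.5122) → (20.8891,152.1062) (closed)

; Generated by LaserGRBL
G21
G90
G0 X32.3112 Y112.5382
M3 S689
G01 X86.4348 Y112.5382 F1744
G01 X86.4348 Y49.7907
G01 X32.3112 Y49.7907
G01 X32.3112 Y112.5382
M5
G0 X41.5511 Y24.0485
M3 S637
G01 X61.1278 Y36.6548 F1784
G01 X73.7341 Y17.0781
G01 X54.1574 Y4.4718
G01 X41.5511 Y24.0485
M5
G0 X20.8891 Y152.1062
M3 S637
G01 X45.3462 Y152.1062 F1784
G01 X45.3462 Y90.5122
G01 X20.8891 Y90.5122
G01 X20.8891 Y152.1062
M5
G0 X0.0000 Y0.0000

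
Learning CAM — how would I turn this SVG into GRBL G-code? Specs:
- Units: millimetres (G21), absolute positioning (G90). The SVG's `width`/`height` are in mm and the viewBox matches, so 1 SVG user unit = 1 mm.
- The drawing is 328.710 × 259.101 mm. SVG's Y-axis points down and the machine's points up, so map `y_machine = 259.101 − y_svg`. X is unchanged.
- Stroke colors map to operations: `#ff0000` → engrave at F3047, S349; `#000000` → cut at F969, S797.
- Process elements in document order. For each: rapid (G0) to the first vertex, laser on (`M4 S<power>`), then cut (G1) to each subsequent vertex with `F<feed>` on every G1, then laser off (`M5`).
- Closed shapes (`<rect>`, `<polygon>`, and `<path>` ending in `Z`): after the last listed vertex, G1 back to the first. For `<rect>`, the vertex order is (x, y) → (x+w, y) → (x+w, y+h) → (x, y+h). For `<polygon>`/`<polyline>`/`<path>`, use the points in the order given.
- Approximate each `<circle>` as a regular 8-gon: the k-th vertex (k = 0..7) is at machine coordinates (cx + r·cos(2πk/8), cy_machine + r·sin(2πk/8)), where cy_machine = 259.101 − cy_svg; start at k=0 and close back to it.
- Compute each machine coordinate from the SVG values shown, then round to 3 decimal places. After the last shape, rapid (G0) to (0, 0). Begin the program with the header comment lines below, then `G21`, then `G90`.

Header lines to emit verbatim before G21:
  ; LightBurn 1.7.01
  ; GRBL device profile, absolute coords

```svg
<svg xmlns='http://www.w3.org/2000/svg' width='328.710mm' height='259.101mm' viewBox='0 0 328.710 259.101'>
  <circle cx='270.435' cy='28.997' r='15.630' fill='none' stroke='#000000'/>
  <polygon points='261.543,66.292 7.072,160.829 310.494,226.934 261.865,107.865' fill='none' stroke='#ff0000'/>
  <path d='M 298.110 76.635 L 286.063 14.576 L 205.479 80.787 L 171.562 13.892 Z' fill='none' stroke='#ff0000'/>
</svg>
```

viewBox `0 0 328.710 259.101` with mm width/height → 1 unit = 1 mm. Flip: y_m = 259.101 − y_svg.

**Shape 1** — `<circle>` circle, stroke `#000000` → cut (S797, F969). Machine vertices: (286.065,230.104) → (281.487,241.156) → (270.435,245.734) → (259.383,241.156) → (254.805,230.104) → (259.383,219.052) → (270.435,214.474) → (281.487,219.052) → (286.065,230.104). Closed: final G1 returns to the first vertex.

**Shape 2** — `<polygon>` closed polygon, stroke `#ff0000` → engrave (S349, F3047). Machine vertices: (261.543,192.809) → (7.072,98.272) → (310.494,32.167) → (261.865,151.236) → (261.543,192.809). Closed: final G1 returns to the first vertex.

**Shape 3** — `<path>` closed polygon, stroke `#ff0000` → engrave (S349, F3047). Machine vertices: (298.110,182.466) → (286.063,244.525) → (205.479,178.314) → (171.562,245.209) → (298.110,182.466). Closed: final G1 returns to the first vertex.

; LightBurn 1.7.01
; GRBL device profile, absolute coords
G21
G90
G0 X286.065 Y230.104
M4 S797
G1 X281.487 Y241.156 F969
G1 X270.435 Y245.734 F969
G1 X259.383 Y241.156 F969
G1 X254.805 Y230.104 F969
G1 X259.383 Y219.052 F969
G1 X270.435 Y214.474 F969
G1 X281.487 Y219.052 F969
G1 X286.065 Y230.104 F969
M5
G0 X261.543 Y192.809
M4 S349
G1 X7.072 Y98.272 F3047
G1 X310.494 Y32.167 F3047
G1 X261.865 Y151.236 F3047
G1 X261.543 Y192.809 F3047
M5
G0 X298.110 Y182.466
M4 S349
G1 X286.063 Y244.525 F3047
G1 X205.479 Y178.314 F3047
G1 X171.562 Y245.209 F3047
G1 X298.110 Y182.466 F3047
M5
G0 X0.000 Y0.000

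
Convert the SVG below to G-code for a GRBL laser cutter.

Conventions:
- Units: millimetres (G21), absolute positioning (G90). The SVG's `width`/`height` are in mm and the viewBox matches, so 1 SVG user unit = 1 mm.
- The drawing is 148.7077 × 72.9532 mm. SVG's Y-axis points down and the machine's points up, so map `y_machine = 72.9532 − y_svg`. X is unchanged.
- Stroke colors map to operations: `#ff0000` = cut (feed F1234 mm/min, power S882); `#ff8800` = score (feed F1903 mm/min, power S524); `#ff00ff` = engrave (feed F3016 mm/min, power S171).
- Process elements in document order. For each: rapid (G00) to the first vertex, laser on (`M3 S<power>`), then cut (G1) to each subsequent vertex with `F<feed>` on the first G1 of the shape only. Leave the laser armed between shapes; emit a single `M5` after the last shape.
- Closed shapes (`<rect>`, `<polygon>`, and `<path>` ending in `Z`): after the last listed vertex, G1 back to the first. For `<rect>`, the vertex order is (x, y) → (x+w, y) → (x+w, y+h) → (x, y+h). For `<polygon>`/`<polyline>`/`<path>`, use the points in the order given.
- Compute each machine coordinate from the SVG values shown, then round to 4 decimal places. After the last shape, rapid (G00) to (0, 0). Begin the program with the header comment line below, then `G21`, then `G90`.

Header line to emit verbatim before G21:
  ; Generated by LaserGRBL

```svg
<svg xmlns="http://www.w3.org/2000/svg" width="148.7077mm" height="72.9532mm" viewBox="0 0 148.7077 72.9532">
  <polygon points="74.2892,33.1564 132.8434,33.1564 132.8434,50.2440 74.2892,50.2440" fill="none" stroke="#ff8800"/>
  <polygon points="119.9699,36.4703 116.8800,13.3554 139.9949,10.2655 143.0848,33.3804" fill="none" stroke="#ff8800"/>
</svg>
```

viewBox `0 0 148.7077 72.9532` with mm width/height → 1 unit = 1 mm. Flip: y_m = 72.9532 − y_svg.

**Shape 1** — `<polygon>` rectangle, stroke `#ff8800` → score (S524, F1903). Machine vertices: (74.2892,39.7968) → (132.8434,39.7968) → (132.8434,22.7092) → (74.2892,22.7092) → (74.2892,39.7968). Closed: final G1 returns to the first vertex.

**Shape 2** — `<polygon>` regular polygon, stroke `#ff8800` → score (S524, F1903). Machine vertices: (119.9699,36.4829) → (116.8800,59.5978) → (139.9949,62.6877) → (143.0848,39.5728) → (119.9699,36.4829). Closed: final G1 returns to the first vertex.

; Generated by LaserGRBL
G21
G90
G00 X74.2892 Y39.7968
M3 S524
G1 X132.8434 Y39.7968 F1903
G1 X132.8434 Y22.7092
G1 X74.2892 Y22.7092
G1 X74.2892 Y39.7968
G00 X119.9699 Y36.4829
M3 S524
G1 X116.8800 Y59.5978 F1903
G1 X139.9949 Y62.6877
G1 X143.0848 Y39.5728
G1 X119.9699 Y36.4829
M5
G00 X0.0000 Y0.0000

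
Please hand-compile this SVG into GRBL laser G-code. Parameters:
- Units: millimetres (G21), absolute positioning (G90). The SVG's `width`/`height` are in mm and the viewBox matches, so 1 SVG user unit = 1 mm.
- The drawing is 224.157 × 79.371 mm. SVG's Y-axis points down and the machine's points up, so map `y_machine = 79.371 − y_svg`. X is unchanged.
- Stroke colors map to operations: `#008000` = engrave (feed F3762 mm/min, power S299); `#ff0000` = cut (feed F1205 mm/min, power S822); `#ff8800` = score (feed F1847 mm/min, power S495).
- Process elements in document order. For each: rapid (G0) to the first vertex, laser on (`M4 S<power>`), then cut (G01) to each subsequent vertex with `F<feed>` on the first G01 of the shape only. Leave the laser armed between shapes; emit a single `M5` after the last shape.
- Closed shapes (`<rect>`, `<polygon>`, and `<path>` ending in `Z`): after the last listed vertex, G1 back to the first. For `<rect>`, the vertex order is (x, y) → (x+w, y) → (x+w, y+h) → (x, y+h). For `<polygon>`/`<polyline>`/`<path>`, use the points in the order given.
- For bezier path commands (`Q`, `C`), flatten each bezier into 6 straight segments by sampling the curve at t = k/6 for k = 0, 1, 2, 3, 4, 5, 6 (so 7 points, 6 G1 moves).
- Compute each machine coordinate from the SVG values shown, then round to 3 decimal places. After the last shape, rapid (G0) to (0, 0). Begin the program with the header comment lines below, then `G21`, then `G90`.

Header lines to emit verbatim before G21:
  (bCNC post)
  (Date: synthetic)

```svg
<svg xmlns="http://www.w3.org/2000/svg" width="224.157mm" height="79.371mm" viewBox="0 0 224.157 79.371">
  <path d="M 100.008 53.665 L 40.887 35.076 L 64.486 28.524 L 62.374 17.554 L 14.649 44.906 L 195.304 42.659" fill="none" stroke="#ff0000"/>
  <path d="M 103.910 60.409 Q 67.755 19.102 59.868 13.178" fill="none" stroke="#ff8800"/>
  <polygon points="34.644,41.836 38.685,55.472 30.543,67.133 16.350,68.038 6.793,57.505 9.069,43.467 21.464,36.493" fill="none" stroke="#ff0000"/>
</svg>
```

(bCNC post)
(Date: synthetic)
G21
G90
G0 X100.008 Y25.706
M4 S822
G01 X40.887 Y44.295 F1205
G01 X64.486 Y50.847
G01 X62.374 Y61.817
G01 X14.649 Y34.465
G01 X195.304 Y36.712
G0 X103.910 Y18.962
M4 S495
G01 X92.644 Y31.748 F1847
G01 X82.948 Y42.569
G01 X74.822 Y51.423
G01 X68.267 Y58.312
G01 X63.282 Y63.235
G01 X59.868 Y66.193
G0 X34.644 Y37.535
M4 S822
G01 X38.685 Y23.899 F1205
G01 X30.543 Y12.238
G01 X16.350 Y11.333
G01 X6.793 Y21.866
G01 X9.069 Y35.904
G01 X21.464 Y42.878
G01 X34.644 Y37.535
M5
G0 X0.000 Y0.000

Since the viewBox matches the mm dimensions, user units are millimetres directly. The only transform is the Y-flip y_m = 79.371 − y_svg.

Shape 1 is a open polyline drawn with `<path>`. Its stroke #ff0000 means cut at S822, F1205. After flipping Y the toolpath is (100.008,25.706) → (40.887,44.295) → (64.486,50.847) → (62.374,61.817) → (14.649,34.465) → (195.304,36.712).

Shape 2 is a quadratic bezier drawn with `<path>`. Its stroke #ff8800 means score at S495, F1847. After flipping Y the toolpath is (103.910,18.962) → (92.644,31.748) → (82.948,42.569) → (74.822,51.423) → (68.267,58.312) → (63.282,63.235) → (59.868,66.193).

Shape 3 is a regular polygon drawn with `<polygon>`. Its stroke #ff0000 means cut at S822, F1205. After flipping Y the toolpath is (34.644,37.535) → (38.685,23.899) → (30.543,12.238) → (16.350,11.333) → (6.793,21.866) → (9.069,35.904) → (21.464,42.878) → (34.644,37.535), returning to the start.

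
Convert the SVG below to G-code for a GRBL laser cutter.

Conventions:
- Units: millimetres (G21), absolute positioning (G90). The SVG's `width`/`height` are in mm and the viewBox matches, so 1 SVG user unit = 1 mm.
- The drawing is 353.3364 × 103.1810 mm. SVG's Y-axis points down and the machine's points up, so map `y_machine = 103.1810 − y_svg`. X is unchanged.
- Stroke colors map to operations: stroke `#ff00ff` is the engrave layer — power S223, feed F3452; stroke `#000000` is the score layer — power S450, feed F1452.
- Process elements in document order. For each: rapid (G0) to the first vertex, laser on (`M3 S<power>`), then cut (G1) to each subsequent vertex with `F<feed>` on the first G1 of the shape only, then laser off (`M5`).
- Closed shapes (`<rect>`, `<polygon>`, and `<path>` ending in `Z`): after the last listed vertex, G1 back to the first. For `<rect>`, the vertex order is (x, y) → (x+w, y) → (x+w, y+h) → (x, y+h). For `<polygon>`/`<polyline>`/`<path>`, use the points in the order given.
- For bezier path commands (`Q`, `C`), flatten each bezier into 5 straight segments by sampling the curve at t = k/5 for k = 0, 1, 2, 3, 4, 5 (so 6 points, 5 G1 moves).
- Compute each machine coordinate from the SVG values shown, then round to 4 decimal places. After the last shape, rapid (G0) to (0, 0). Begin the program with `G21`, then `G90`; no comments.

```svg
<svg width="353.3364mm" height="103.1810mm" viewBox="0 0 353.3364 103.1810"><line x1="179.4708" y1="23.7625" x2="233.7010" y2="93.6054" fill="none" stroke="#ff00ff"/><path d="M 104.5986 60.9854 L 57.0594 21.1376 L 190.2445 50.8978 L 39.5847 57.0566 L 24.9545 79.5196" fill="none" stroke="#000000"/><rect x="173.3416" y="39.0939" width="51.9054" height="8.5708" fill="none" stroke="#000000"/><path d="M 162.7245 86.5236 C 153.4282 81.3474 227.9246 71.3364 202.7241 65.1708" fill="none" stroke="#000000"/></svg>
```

viewBox `0 0 353.3364 103.1810` with mm width/height → 1 unit = 1 mm. Flip: y_m = 103.1810 − y_svg.

**Shape 1** — `<line>` line segment, stroke `#ff00ff` → engrave (S223, F3452). Machine vertices: (179.4708,79.4185) → (233.7010,9.5756). Open path.

**Shape 2** — `<path>` open polyline, stroke `#000000` → score (S450, F1452). Machine vertices: (104.5986,42.1956) → (57.0594,82.0434) → (190.2445,52.2832) → (39.5847,46.1244) → (24.9545,23.6614). Open path.

**Shape 3** — `<rect>` rectangle, stroke `#000000` → score (S450, F1452). Machine vertices: (173.3416,64.0871) → (225.2470,64.0871) → (225.2470,55.5163) → (173.3416,55.5163) → (173.3416,64.0871). Closed: final G1 returns to the first vertex.

**Shape 4** — `<path>` cubic bezier, stroke `#000000` → score (S450, F1452). Control points (SVG): P0=(162.7245,86.5236), P1=(153.4282,81.3474), P2=(227.9246,71.3364), P3=(202.7241,65.1708); sampled at t=k/5. Machine vertices: (162.7245,16.6574) → (165.7339,20.2739) → (180.0461,24.6340) → (196.8535,29.3212) → (207.3487,33.9188) → (202.7241,38.0102). Open path.

G21
G90
G0 X179.4708 Y79.4185
M3 S223
G1 X233.7010 Y9.5756 F3452
M5
G0 X104.5986 Y42.1956
M3 S450
G1 X57.0594 Y82.0434 F1452
G1 X190.2445 Y52.2832
G1 X39.5847 Y46.1244
G1 X24.9545 Y23.6614
M5
G0 X173.3416 Y64.0871
M3 S450
G1 X225.2470 Y64.0871 F1452
G1 X225.2470 Y55.5163
G1 X173.3416 Y55.5163
G1 X173.3416 Y64.0871
M5
G0 X162.7245 Y16.6574
M3 S450
G1 X165.7339 Y20.2739 F1452
G1 X180.0461 Y24.6340
G1 X196.8535 Y29.3212
G1 X207.3487 Y33.9188
G1 X202.7241 Y38.0102
M5
G0 X0.0000 Y0.0000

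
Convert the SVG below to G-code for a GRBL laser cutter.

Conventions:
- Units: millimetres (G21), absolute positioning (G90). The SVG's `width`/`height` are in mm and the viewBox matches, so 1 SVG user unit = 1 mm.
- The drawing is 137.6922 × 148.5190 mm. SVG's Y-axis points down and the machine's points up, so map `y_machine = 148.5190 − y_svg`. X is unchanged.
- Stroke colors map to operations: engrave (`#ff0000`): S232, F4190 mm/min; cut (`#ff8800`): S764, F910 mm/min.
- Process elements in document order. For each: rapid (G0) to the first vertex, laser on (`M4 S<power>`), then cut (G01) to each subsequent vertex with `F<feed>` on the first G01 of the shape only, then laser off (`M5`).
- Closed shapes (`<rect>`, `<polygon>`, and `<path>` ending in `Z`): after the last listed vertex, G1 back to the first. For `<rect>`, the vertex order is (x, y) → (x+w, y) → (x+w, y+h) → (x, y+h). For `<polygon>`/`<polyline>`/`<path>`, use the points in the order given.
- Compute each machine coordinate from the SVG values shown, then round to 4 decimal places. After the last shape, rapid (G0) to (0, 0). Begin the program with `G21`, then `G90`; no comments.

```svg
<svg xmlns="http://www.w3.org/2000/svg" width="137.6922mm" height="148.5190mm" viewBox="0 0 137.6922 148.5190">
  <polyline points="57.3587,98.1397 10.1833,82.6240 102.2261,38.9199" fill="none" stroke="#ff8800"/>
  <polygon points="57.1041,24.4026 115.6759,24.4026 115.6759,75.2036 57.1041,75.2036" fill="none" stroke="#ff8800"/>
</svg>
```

G21
G90
G0 X57.3587 Y50.3793
M4 S764
G01 X10.1833 Y65.8950 F910
G01 X102.2261 Y109.5991
M5
G0 X57.1041 Y124.1164
M4 S764
G01 X115.6759 Y124.1164 F910
G01 X115.6759 Y73.3154
G01 X57.1041 Y73.3154
G01 X57.1041 Y124.1164
M5
G0 X0.0000 Y0.0000

Since the viewBox matches the mm dimensions, user units are millimetres directly. The only transform is the Y-flip y_m = 148.5190 − y_svg.

Shape 1 is a open polyline drawn with `<polyline>`. Its stroke #ff8800 means cut at S764, F910. After flipping Y the toolpath is (57.3587,50.3793) → (10.1833,65.8950) → (102.2261,109.5991).

Shape 2 is a rectangle drawn with `<polygon>`. Its stroke #ff8800 means cut at S764, F910. After flipping Y the toolpath is (57.1041,124.1164) → (115.6759,124.1164) → (115.6759,73.3154) → (57.1041,73.3154) → (57.1041,124.1164), returning to the start.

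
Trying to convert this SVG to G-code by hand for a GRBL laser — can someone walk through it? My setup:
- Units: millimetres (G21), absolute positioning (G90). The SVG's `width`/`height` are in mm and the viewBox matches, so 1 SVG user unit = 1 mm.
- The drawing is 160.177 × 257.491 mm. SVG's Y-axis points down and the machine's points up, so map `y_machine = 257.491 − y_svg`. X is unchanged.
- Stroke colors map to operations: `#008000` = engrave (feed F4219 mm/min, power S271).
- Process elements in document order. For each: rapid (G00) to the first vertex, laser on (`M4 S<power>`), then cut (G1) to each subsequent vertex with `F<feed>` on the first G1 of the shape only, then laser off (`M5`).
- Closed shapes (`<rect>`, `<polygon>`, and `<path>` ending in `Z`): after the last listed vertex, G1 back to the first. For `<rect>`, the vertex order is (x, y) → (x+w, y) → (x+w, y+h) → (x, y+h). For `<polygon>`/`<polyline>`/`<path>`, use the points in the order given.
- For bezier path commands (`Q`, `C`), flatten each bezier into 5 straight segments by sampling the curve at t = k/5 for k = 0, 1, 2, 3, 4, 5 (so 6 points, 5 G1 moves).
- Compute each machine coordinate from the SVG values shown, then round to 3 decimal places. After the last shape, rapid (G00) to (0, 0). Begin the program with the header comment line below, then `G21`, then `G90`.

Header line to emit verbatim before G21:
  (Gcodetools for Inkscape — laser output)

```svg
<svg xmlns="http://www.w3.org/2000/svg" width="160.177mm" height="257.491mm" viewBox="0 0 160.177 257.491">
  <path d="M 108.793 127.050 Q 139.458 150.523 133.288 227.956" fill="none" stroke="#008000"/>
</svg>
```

1 u = 1 mm; y_m = 257.491 − y.

[1] `<path>` quadratic bezier, #008000→engrave S271 F4219: (108.793,130.441) → (119.586,118.893) → (127.431,103.029) → (132.330,82.848) → (134.283,58.350) → (133.288,29.535)

(Gcodetools for Inkscape — laser output)
G21
G90
G00 X108.793 Y130.441
M4 S271
G1 X119.586 Y118.893 F4219
G1 X127.431 Y103.029
G1 X132.330 Y82.848
G1 X134.283 Y58.350
G1 X133.288 Y29.535
M5
G00 X0.000 Y0.000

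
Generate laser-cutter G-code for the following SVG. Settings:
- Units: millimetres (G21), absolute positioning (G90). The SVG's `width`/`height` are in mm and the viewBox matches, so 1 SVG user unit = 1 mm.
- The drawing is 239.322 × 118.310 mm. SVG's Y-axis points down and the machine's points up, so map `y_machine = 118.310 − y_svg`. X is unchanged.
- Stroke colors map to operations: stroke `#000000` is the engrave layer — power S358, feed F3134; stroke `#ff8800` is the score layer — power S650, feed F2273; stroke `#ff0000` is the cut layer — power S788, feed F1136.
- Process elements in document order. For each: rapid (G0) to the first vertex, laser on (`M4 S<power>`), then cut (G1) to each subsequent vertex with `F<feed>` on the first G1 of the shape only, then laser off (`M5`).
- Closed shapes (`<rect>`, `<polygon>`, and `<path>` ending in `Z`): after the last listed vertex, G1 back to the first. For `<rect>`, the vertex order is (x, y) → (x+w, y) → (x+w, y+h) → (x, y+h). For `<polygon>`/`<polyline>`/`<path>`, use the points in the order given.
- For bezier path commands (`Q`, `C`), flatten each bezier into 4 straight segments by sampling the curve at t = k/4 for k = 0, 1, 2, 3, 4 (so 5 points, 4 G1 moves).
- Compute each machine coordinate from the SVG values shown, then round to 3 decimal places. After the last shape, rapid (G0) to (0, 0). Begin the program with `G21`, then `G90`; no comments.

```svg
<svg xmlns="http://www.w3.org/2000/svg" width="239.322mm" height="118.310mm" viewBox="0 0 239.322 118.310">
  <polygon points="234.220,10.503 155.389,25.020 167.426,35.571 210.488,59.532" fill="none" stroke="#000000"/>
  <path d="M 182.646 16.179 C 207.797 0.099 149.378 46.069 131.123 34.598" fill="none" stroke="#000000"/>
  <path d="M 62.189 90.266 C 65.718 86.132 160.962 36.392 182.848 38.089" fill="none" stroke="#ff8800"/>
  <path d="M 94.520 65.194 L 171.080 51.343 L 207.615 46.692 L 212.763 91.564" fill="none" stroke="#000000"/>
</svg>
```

G21
G90
G0 X234.220 Y107.807
M4 S358
G1 X155.389 Y93.290 F3134
G1 X167.426 Y82.739
G1 X210.488 Y58.778
G1 X234.220 Y107.807
M5
G0 X182.646 Y102.131
M4 S358
G1 X187.773 Y104.424 F3134
G1 X173.162 Y94.650
G1 X150.412 Y84.012
G1 X131.123 Y83.712
M5
G0 X62.189 Y28.044
M4 S650
G1 X79.453 Y38.179 F2273
G1 X115.635 Y56.319
G1 X155.258 Y73.366
G1 X182.848 Y80.221
M5
G0 X94.520 Y53.116
M4 S358
G1 X171.080 Y66.967 F3134
G1 X207.615 Y71.618
G1 X212.763 Y26.746
M5
G0 X0.000 Y0.000

Since the viewBox matches the mm dimensions, user units are millimetres directly. The only transform is the Y-flip y_m = 118.310 − y_svg.

Shape 1 is a closed polygon drawn with `<polygon>`. Its stroke #000000 means engrave at S358, F3134. After flipping Y the toolpath is (234.220,107.807) → (155.389,93.290) → (167.426,82.739) → (210.488,58.778) → (234.220,107.807), returning to the start.

Shape 2 is a cubic bezier drawn with `<path>`. Its stroke #000000 means engrave at S358, F3134. After flipping Y the toolpath is (182.646,102.131) → (187.773,104.424) → (173.162,94.650) → (150.412,84.012) → (131.123,83.712).

Shape 3 is a cubic bezier drawn with `<path>`. Its stroke #ff8800 means score at S650, F2273. After flipping Y the toolpath is (62.189,28.044) → (79.453,38.179) → (115.635,56.319) → (155.258,73.366) → (182.848,80.221).

Shape 4 is a open polyline drawn with `<path>`. Its stroke #000000 means engrave at S358, F3134. After flipping Y the toolpath is (94.520,53.116) → (171.080,66.967) → (207.615,71.618) → (212.763,26.746).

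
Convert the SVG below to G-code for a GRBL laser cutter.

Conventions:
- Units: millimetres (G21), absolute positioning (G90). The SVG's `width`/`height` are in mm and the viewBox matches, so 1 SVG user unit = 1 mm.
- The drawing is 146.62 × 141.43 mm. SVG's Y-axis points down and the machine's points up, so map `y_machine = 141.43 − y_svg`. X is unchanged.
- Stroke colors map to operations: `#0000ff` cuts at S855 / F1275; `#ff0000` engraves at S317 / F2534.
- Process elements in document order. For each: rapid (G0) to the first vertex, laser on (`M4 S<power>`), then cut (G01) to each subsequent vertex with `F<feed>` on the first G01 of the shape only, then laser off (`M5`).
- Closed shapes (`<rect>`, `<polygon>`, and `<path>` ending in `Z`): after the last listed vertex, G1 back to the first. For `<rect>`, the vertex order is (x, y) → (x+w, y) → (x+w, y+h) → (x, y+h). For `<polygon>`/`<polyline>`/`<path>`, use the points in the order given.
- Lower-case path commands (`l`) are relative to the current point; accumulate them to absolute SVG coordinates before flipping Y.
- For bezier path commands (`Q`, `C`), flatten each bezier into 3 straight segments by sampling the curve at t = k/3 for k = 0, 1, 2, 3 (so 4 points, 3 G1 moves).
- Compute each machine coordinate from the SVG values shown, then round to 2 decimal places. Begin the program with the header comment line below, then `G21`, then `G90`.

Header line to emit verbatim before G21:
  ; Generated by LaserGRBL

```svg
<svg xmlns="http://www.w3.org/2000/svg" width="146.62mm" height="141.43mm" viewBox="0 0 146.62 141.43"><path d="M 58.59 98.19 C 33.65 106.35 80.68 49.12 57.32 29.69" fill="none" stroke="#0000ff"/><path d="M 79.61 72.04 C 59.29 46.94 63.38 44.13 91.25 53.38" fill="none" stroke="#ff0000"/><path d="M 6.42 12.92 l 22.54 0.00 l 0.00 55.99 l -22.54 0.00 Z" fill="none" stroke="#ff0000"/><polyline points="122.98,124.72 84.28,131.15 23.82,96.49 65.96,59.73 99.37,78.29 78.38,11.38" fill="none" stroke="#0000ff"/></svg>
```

; Generated by LaserGRBL
G21
G90
G0 X58.59 Y43.24
M4 S855
G01 X52.37 Y53.05 F1275
G01 X62.49 Y83.53
G01 X57.32 Y111.74
M5
G0 X79.61 Y69.39
M4 S317
G01 X67.40 Y87.44 F2534
G01 X71.33 Y92.90
G01 X91.25 Y88.05
M5
G0 X6.42 Y128.51
M4 S317
G01 X28.96 Y128.51 F2534
G01 X28.96 Y72.52
G01 X6.42 Y72.52
G01 X6.42 Y128.51
M5
G0 X122.98 Y16.71
M4 S855
G01 X84.28 Y10.28 F1275
G01 X23.82 Y44.94
G01 X65.96 Y81.70
G01 X99.37 Y63.14
G01 X78.38 Y130.05
M5

viewBox `0 0 146.62 141.43` with mm width/height → 1 unit = 1 mm. Flip: y_m = 141.43 − y_svg.

**Shape 1** — `<path>` cubic bezier, stroke `#0000ff` → cut (S855, F1275). Control points (SVG): P0=(58.59,98.19), P1=(33.65,106.35), P2=(80.68,49.12), P3=(57.32,29.69); sampled at t=k/3. Machine vertices: (58.59,43.24) → (52.37,53.05) → (62.49,83.53) → (57.32,111.74). Open path.

**Shape 2** — `<path>` cubic bezier, stroke `#ff0000` → engrave (S317, F2534). Control points (SVG): P0=(79.61,72.04), P1=(59.29,46.94), P2=(63.38,44.13), P3=(91.25,53.38); sampled at t=k/3. Machine vertices: (79.61,69.39) → (67.40,87.44) → (71.33,92.90) → (91.25,88.05). Open path.

**Shape 3** — `<path>` rectangle, stroke `#ff0000` → engrave (S317, F2534). Machine vertices: (6.42,128.51) → (28.96,128.51) → (28.96,72.52) → (6.42,72.52) → (6.42,128.51). Closed: final G1 returns to the first vertex.

**Shape 4** — `<polyline>` open polyline, stroke `#0000ff` → cut (S855, F1275). Machine vertices: (122.98,16.71) → (84.28,10.28) → (23.82,44.94) → (65.96,81.70) → (99.37,63.14) → (78.38,130.05). Open path.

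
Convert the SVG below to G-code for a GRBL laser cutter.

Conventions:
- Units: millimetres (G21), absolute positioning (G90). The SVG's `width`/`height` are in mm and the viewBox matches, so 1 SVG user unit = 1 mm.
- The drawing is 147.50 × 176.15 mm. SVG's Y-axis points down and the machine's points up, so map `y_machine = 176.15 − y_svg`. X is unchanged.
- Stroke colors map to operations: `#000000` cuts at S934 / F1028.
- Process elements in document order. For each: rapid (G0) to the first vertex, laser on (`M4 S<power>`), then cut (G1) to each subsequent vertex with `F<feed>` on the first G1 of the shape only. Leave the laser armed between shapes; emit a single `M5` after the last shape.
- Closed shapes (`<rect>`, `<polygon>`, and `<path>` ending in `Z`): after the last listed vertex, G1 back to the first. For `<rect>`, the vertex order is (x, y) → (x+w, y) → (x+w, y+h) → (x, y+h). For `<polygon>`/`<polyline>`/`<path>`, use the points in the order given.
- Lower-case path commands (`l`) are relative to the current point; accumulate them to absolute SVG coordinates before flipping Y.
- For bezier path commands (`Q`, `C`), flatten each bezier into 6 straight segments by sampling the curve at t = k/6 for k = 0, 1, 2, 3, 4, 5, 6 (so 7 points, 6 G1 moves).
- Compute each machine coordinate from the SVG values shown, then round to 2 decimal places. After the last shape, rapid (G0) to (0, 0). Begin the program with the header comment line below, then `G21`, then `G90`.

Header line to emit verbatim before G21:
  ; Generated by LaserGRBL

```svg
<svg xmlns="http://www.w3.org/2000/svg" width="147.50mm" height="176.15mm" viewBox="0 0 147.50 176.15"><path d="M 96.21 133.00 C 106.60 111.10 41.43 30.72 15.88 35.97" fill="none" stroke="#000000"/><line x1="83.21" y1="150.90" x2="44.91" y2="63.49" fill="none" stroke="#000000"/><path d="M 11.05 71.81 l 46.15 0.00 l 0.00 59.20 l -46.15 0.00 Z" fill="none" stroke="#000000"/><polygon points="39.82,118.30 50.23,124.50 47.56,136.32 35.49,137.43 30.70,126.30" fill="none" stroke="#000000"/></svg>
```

; Generated by LaserGRBL
G21
G90
G0 X96.21 Y43.15
M4 S934
G1 X95.64 Y58.31 F1028
G1 X85.68 Y79.21
G1 X69.52 Y101.85
G1 X50.37 Y122.22
G1 X31.42 Y136.34
G1 X15.88 Y140.18
G0 X83.21 Y25.25
M4 S934
G1 X44.91 Y112.66 F1028
G0 X11.05 Y104.34
M4 S934
G1 X57.20 Y104.34 F1028
G1 X57.20 Y45.14
G1 X11.05 Y45.14
G1 X11.05 Y104.34
G0 X39.82 Y57.85
M4 S934
G1 X50.23 Y51.65 F1028
G1 X47.56 Y39.83
G1 X35.49 Y38.72
G1 X30.70 Y49.85
G1 X39.82 Y57.85
M5
G0 X0.00 Y0.00

Since the viewBox matches the mm dimensions, user units are millimetres directly. The only transform is the Y-flip y_m = 176.15 − y_svg.

Shape 1 is a cubic bezier drawn with `<path>`. Its stroke #000000 means cut at S934, F1028. After flipping Y the toolpath is (96.21,43.15) → (95.64,58.31) → (85.68,79.21) → (69.52,101.85) → (50.37,122.22) → (31.42,136.34) → (15.88,140.18).

Shape 2 is a line segment drawn with `<line>`. Its stroke #000000 means cut at S934, F1028. After flipping Y the toolpath is (83.21,25.25) → (44.91,112.66).

Shape 3 is a rectangle drawn with `<path>`. Its stroke #000000 means cut at S934, F1028. After flipping Y the toolpath is (11.05,104.34) → (57.20,104.34) → (57.20,45.14) → (11.05,45.14) → (11.05,104.34), returning to the start.

Shape 4 is a regular polygon drawn with `<polygon>`. Its stroke #000000 means cut at S934, F1028. After flipping Y the toolpath is (39.82,57.85) → (50.23,51.65) → (47.56,39.83) → (35.49,38.72) → (30.70,49.85) → (39.82,57.85), returning to the start.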